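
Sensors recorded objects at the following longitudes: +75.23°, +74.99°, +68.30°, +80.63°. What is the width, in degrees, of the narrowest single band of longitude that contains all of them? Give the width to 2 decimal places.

12.33°

Sort the longitudes: +68.30°, +74.99°, +75.23°, +80.63°.
Eastward gaps between consecutive values (wrapping around): 6.69°, 0.24°, 5.40°, 347.67°.
Largest gap = 347.67° ⇒ minimal covering band is its complement: 360° − 347.67° = 12.33°.
Band runs from +68.30° eastward to +80.63°.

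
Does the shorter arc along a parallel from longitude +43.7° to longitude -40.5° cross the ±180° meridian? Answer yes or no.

Signed shortest Δλ = ((-40.5 − 43.7 + 180) mod 360) − 180 = -84.2°.
Going west by 84.2° from +43.7° reaches -40.5° without touching 180°.

No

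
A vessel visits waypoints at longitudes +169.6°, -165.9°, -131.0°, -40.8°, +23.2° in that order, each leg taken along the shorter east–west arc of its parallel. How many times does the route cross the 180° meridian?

1

Leg 1: +169.6° → -165.9°, shortest Δλ = 24.5° (east) — crosses 180°.
Leg 2: -165.9° → -131.0°, shortest Δλ = 34.9° (east) — does not cross 180°.
Leg 3: -131.0° → -40.8°, shortest Δλ = 90.2° (east) — does not cross 180°.
Leg 4: -40.8° → +23.2°, shortest Δλ = 64.0° (east) — does not cross 180°.
Total crossings: 1.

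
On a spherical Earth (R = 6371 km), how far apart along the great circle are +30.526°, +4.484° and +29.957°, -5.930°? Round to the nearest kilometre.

Δλ = -5.930 − 4.484 = -10.414°.
Δφ = 29.957 − 30.526 = -0.569°.
a = sin²(Δφ/2) + cos φ₁ · cos φ₂ · sin²(Δλ/2) = 0.006172.
c = 2·atan2(√a, √(1−a)) = 0.15728 rad → d = 6371·c ≈ 1002.04 km.

1002 km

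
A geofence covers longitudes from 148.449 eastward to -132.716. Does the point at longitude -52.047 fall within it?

Band width going east from +148.449° to -132.716°: ((-132.716 − 148.449) mod 360) = 78.835°.
Offset of -52.047° east of the west edge: ((-52.047 − 148.449) mod 360) = 159.504°.
159.504° > 78.835° ⇒ outside.

No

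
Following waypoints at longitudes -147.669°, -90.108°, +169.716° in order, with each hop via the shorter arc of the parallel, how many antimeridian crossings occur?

1

Leg 1: -147.669° → -90.108°, shortest Δλ = 57.561° (east) — does not cross 180°.
Leg 2: -90.108° → +169.716°, shortest Δλ = -100.176° (west) — crosses 180°.
Total crossings: 1.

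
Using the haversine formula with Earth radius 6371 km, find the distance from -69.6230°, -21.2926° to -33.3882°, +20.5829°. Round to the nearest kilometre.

Δλ = 20.5829 − -21.2926 = 41.8755°.
Δφ = -33.3882 − -69.6230 = 36.2348°.
a = sin²(Δφ/2) + cos φ₁ · cos φ₂ · sin²(Δλ/2) = 0.133826.
c = 2·atan2(√a, √(1−a)) = 0.74903 rad → d = 6371·c ≈ 4772.08 km.

4772 km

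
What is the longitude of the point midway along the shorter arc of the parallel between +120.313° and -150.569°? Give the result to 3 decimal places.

+164.872°

Signed shortest Δλ from +120.313° to -150.569° is +89.118°.
Midpoint longitude = +120.313° + (+89.118°)/2 = +120.313° + 44.559° = +164.872°.
(The naïve average (+120.313 + -150.569)/2 = -15.128° is on the wrong side of the globe.)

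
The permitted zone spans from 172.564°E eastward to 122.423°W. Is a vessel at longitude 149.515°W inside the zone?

Band width going east from +172.564° to -122.423°: ((-122.423 − 172.564) mod 360) = 65.013°.
Offset of -149.515° east of the west edge: ((-149.515 − 172.564) mod 360) = 37.921°.
37.921° ≤ 65.013° ⇒ inside.

Yes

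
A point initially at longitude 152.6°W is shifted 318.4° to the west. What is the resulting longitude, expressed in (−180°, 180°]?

Start at -152.6°; shift −318.4° → -471.0°.
-471.0° lies outside (−180°, 180°]; add 360° → -111.0°.

111.0°W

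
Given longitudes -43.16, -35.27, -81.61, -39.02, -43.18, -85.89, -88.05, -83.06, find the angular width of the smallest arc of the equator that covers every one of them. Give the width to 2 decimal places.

52.78°

Sort the longitudes: -88.05°, -85.89°, -83.06°, -81.61°, -43.18°, -43.16°, -39.02°, -35.27°.
Eastward gaps between consecutive values (wrapping around): 2.16°, 2.83°, 1.45°, 38.43°, 0.02°, 4.14°, 3.75°, 307.22°.
Largest gap = 307.22° ⇒ minimal covering band is its complement: 360° − 307.22° = 52.78°.
Band runs from -88.05° eastward to -35.27°.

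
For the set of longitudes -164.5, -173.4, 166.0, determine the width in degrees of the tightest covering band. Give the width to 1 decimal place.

29.5°

Sort the longitudes: -173.4°, -164.5°, +166.0°.
Eastward gaps between consecutive values (wrapping around): 8.9°, 330.5°, 20.6°.
Largest gap = 330.5° ⇒ minimal covering band is its complement: 360° − 330.5° = 29.5°.
Band runs from +166.0° eastward to -164.5°, crossing the antimeridian.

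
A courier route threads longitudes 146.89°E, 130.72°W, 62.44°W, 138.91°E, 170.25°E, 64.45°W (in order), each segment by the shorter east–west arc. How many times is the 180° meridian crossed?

3

Leg 1: +146.89° → -130.72°, shortest Δλ = 82.39° (east) — crosses 180°.
Leg 2: -130.72° → -62.44°, shortest Δλ = 68.28° (east) — does not cross 180°.
Leg 3: -62.44° → +138.91°, shortest Δλ = -158.65° (west) — crosses 180°.
Leg 4: +138.91° → +170.25°, shortest Δλ = 31.34° (east) — does not cross 180°.
Leg 5: +170.25° → -64.45°, shortest Δλ = 125.3° (east) — crosses 180°.
Total crossings: 3.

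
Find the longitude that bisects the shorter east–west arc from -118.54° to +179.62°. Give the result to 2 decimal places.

Signed shortest Δλ from -118.54° to +179.62° is -61.84°.
Midpoint longitude = -118.54° + (-61.84°)/2 = -118.54° − 30.92° = -149.46°.
(The naïve average (-118.54 + +179.62)/2 = 30.54° is on the wrong side of the globe.)

-149.46°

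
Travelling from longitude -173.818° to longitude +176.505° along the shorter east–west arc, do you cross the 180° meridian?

Naïve |176.505 − -173.818| = 350.323° > 180°, so the shorter arc goes the other way round — across 180°.
Signed shortest Δλ = ((176.505 − -173.818 + 180) mod 360) − 180 = -9.677°.
Going west by 9.677° from -173.818° passes through 180° before reaching +176.505°.

Yes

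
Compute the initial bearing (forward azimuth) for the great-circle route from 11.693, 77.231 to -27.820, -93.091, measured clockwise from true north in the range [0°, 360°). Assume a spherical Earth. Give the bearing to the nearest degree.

208°

Δλ = -93.091 − 77.231 = -170.322°.
θ = atan2( sin Δλ · cos φ₂ , cos φ₁ · sin φ₂ − sin φ₁ · cos φ₂ · cos Δλ )
  = atan2(-0.14868, -0.28032) = -152.059° → normalised to [0°, 360°): 207.941°.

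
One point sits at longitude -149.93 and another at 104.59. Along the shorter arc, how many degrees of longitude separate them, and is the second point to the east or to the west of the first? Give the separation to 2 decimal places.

105.48° west

Raw difference: 104.59 − -149.93 = 254.52°.
Normalise into (−180°, 180°]: 254.52° − 360° = -105.48°.
Negative ⇒ the second point lies to the west; separation 105.48°.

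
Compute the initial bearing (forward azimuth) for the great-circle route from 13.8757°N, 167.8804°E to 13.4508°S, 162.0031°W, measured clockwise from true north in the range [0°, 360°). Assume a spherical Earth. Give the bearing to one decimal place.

131.2°

Δλ = -162.0031 − 167.8804 = -329.8835°; wrapped into (−180°, 180°]: 30.1165°.
θ = atan2( sin Δλ · cos φ₂ , cos φ₁ · sin φ₂ − sin φ₁ · cos φ₂ · cos Δλ )
  = atan2(0.48800, -0.42757) = 131.224° → normalised to [0°, 360°): 131.224°.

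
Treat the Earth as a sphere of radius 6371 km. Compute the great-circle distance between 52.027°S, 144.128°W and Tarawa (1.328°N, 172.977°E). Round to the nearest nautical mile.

3866 nmi

Δλ = 172.977 − -144.128 = 317.105°; wrapped into (−180°, 180°]: -42.895°.
Δφ = 1.328 − -52.027 = 53.355°.
a = sin²(Δφ/2) + cos φ₁ · cos φ₂ · sin²(Δλ/2) = 0.283814.
c = 2·atan2(√a, √(1−a)) = 1.12367 rad → d = 6371·c ≈ 7158.93 km ≈ 3865.51 nmi.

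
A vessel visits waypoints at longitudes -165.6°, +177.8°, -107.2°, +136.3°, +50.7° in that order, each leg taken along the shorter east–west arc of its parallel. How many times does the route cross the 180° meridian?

Leg 1: -165.6° → +177.8°, shortest Δλ = -16.6° (west) — crosses 180°.
Leg 2: +177.8° → -107.2°, shortest Δλ = 75.0° (east) — crosses 180°.
Leg 3: -107.2° → +136.3°, shortest Δλ = -116.5° (west) — crosses 180°.
Leg 4: +136.3° → +50.7°, shortest Δλ = -85.6° (west) — does not cross 180°.
Total crossings: 3.

3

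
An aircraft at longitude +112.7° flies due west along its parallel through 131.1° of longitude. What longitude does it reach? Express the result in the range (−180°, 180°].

Start at +112.7°; shift −131.1° → -18.4°.
-18.4° already lies in (−180°, 180°].

-18.4°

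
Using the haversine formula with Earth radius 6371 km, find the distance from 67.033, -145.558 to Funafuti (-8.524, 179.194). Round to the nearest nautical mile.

4786 nmi

Δλ = 179.194 − -145.558 = 324.752°; wrapped into (−180°, 180°]: -35.248°.
Δφ = -8.524 − 67.033 = -75.557°.
a = sin²(Δφ/2) + cos φ₁ · cos φ₂ · sin²(Δλ/2) = 0.410666.
c = 2·atan2(√a, √(1−a)) = 1.39116 rad → d = 6371·c ≈ 8863.10 km ≈ 4785.69 nmi.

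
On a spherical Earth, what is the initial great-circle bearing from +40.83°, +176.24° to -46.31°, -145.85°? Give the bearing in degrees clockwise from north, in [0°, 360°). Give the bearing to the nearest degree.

155°

Δλ = -145.85 − 176.24 = -322.09°; wrapped into (−180°, 180°]: 37.91°.
θ = atan2( sin Δλ · cos φ₂ , cos φ₁ · sin φ₂ − sin φ₁ · cos φ₂ · cos Δλ )
  = atan2(0.42442, -0.90345) = 154.837° → normalised to [0°, 360°): 154.837°.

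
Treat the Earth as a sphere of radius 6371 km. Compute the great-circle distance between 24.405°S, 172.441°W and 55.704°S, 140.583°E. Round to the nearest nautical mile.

2777 nmi

Δλ = 140.583 − -172.441 = 313.024°; wrapped into (−180°, 180°]: -46.976°.
Δφ = -55.704 − -24.405 = -31.299°.
a = sin²(Δφ/2) + cos φ₁ · cos φ₂ · sin²(Δλ/2) = 0.154274.
c = 2·atan2(√a, √(1−a)) = 0.80730 rad → d = 6371·c ≈ 5143.31 km ≈ 2777.16 nmi.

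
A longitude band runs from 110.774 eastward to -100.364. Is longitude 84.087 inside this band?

No

Band width going east from +110.774° to -100.364°: ((-100.364 − 110.774) mod 360) = 148.862°.
Offset of +84.087° east of the west edge: ((84.087 − 110.774) mod 360) = 333.313°.
333.313° > 148.862° ⇒ outside.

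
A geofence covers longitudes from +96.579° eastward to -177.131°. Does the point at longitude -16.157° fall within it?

Band width going east from +96.579° to -177.131°: ((-177.131 − 96.579) mod 360) = 86.290°.
Offset of -16.157° east of the west edge: ((-16.157 − 96.579) mod 360) = 247.264°.
247.264° > 86.290° ⇒ outside.

No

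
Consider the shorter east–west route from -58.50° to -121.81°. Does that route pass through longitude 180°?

Signed shortest Δλ = ((-121.81 − -58.50 + 180) mod 360) − 180 = -63.31°.
Going west by 63.31° from -58.50° reaches -121.81° without touching 180°.

No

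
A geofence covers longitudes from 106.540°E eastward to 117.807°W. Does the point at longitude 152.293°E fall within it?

Band width going east from +106.540° to -117.807°: ((-117.807 − 106.540) mod 360) = 135.653°.
Offset of +152.293° east of the west edge: ((152.293 − 106.540) mod 360) = 45.753°.
45.753° ≤ 135.653° ⇒ inside.

Yes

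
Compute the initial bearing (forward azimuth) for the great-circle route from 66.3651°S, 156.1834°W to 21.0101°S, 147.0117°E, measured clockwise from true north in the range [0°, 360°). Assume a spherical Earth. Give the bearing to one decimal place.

Δλ = 147.0117 − -156.1834 = 303.1951°; wrapped into (−180°, 180°]: -56.8049°.
θ = atan2( sin Δλ · cos φ₂ , cos φ₁ · sin φ₂ − sin φ₁ · cos φ₂ · cos Δλ )
  = atan2(-0.78118, 0.32448) = -67.443° → normalised to [0°, 360°): 292.557°.

292.6°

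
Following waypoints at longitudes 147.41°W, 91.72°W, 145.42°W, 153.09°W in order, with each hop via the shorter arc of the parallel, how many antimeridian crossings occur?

0

Leg 1: -147.41° → -91.72°, shortest Δλ = 55.69° (east) — does not cross 180°.
Leg 2: -91.72° → -145.42°, shortest Δλ = -53.7° (west) — does not cross 180°.
Leg 3: -145.42° → -153.09°, shortest Δλ = -7.67° (west) — does not cross 180°.
Total crossings: 0.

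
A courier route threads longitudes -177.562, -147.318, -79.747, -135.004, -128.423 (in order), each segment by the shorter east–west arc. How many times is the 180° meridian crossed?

0

Leg 1: -177.562° → -147.318°, shortest Δλ = 30.244° (east) — does not cross 180°.
Leg 2: -147.318° → -79.747°, shortest Δλ = 67.571° (east) — does not cross 180°.
Leg 3: -79.747° → -135.004°, shortest Δλ = -55.257° (west) — does not cross 180°.
Leg 4: -135.004° → -128.423°, shortest Δλ = 6.581° (east) — does not cross 180°.
Total crossings: 0.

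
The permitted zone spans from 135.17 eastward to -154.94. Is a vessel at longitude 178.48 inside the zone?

Band width going east from +135.17° to -154.94°: ((-154.94 − 135.17) mod 360) = 69.89°.
Offset of +178.48° east of the west edge: ((178.48 − 135.17) mod 360) = 43.31°.
43.31° ≤ 69.89° ⇒ inside.

Yes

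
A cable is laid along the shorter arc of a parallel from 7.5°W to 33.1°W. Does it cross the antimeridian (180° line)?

No

Signed shortest Δλ = ((-33.1 − -7.5 + 180) mod 360) − 180 = -25.6°.
Going west by 25.6° from -7.5° reaches -33.1° without touching 180°.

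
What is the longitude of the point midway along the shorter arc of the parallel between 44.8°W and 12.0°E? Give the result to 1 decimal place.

Signed shortest Δλ from -44.8° to +12.0° is +56.8°.
Midpoint longitude = -44.8° + (+56.8°)/2 = -44.8° + 28.4° = -16.4°.

16.4°W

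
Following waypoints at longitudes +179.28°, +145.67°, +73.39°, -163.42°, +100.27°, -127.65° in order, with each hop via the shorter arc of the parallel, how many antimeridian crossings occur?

Leg 1: +179.28° → +145.67°, shortest Δλ = -33.61° (west) — does not cross 180°.
Leg 2: +145.67° → +73.39°, shortest Δλ = -72.28° (west) — does not cross 180°.
Leg 3: +73.39° → -163.42°, shortest Δλ = 123.19° (east) — crosses 180°.
Leg 4: -163.42° → +100.27°, shortest Δλ = -96.31° (west) — crosses 180°.
Leg 5: +100.27° → -127.65°, shortest Δλ = 132.08° (east) — crosses 180°.
Total crossings: 3.

3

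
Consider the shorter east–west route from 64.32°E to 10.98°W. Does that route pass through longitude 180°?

No

Signed shortest Δλ = ((-10.98 − 64.32 + 180) mod 360) − 180 = -75.3°.
Going west by 75.3° from +64.32° reaches -10.98° without touching 180°.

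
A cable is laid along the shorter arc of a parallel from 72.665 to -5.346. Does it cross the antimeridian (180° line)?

No

Signed shortest Δλ = ((-5.346 − 72.665 + 180) mod 360) − 180 = -78.011°.
Going west by 78.011° from +72.665° reaches -5.346° without touching 180°.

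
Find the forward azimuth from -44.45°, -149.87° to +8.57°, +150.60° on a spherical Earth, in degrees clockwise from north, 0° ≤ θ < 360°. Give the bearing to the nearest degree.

298°

Δλ = 150.60 − -149.87 = 300.47°; wrapped into (−180°, 180°]: -59.53°.
θ = atan2( sin Δλ · cos φ₂ , cos φ₁ · sin φ₂ − sin φ₁ · cos φ₂ · cos Δλ )
  = atan2(-0.85227, 0.45752) = -61.772° → normalised to [0°, 360°): 298.228°.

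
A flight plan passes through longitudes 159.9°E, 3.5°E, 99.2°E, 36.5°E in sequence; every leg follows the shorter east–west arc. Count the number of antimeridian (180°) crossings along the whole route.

Leg 1: +159.9° → +3.5°, shortest Δλ = -156.4° (west) — does not cross 180°.
Leg 2: +3.5° → +99.2°, shortest Δλ = 95.7° (east) — does not cross 180°.
Leg 3: +99.2° → +36.5°, shortest Δλ = -62.7° (west) — does not cross 180°.
Total crossings: 0.

0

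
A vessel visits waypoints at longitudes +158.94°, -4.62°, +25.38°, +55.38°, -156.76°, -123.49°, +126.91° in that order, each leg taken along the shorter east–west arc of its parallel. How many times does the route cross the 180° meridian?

Leg 1: +158.94° → -4.62°, shortest Δλ = -163.56° (west) — does not cross 180°.
Leg 2: -4.62° → +25.38°, shortest Δλ = 30.0° (east) — does not cross 180°.
Leg 3: +25.38° → +55.38°, shortest Δλ = 30.0° (east) — does not cross 180°.
Leg 4: +55.38° → -156.76°, shortest Δλ = 147.86° (east) — crosses 180°.
Leg 5: -156.76° → -123.49°, shortest Δλ = 33.27° (east) — does not cross 180°.
Leg 6: -123.49° → +126.91°, shortest Δλ = -109.6° (west) — crosses 180°.
Total crossings: 2.

2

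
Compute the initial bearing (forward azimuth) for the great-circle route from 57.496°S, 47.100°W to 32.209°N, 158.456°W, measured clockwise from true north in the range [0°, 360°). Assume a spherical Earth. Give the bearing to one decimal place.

Δλ = -158.456 − -47.100 = -111.356°.
θ = atan2( sin Δλ · cos φ₂ , cos φ₁ · sin φ₂ − sin φ₁ · cos φ₂ · cos Δλ )
  = atan2(-0.78801, 0.02656) = -88.069° → normalised to [0°, 360°): 271.931°.

271.9°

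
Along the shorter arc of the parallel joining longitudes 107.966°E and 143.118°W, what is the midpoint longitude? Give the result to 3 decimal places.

162.424°E

Signed shortest Δλ from +107.966° to -143.118° is +108.916°.
Midpoint longitude = +107.966° + (+108.916°)/2 = +107.966° + 54.458° = +162.424°.
(The naïve average (+107.966 + -143.118)/2 = -17.576° is on the wrong side of the globe.)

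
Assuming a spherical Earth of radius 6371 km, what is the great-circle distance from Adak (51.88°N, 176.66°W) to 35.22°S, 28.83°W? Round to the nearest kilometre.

16870 km

Δλ = -28.83 − -176.66 = 147.83°.
Δφ = -35.22 − 51.88 = -87.10°.
a = sin²(Δφ/2) + cos φ₁ · cos φ₂ · sin²(Δλ/2) = 0.940299.
c = 2·atan2(√a, √(1−a)) = 2.64792 rad → d = 6371·c ≈ 16869.89 km.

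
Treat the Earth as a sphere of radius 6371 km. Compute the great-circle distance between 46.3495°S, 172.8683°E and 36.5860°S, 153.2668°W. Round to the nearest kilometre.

Δλ = -153.2668 − 172.8683 = -326.1351°; wrapped into (−180°, 180°]: 33.8649°.
Δφ = -36.5860 − -46.3495 = 9.7635°.
a = sin²(Δφ/2) + cos φ₁ · cos φ₂ · sin²(Δλ/2) = 0.054255.
c = 2·atan2(√a, √(1−a)) = 0.47017 rad → d = 6371·c ≈ 2995.48 km.

2995 km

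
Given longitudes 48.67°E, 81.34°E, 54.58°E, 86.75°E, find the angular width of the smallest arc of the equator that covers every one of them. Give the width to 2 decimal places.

38.08°

Sort the longitudes: +48.67°, +54.58°, +81.34°, +86.75°.
Eastward gaps between consecutive values (wrapping around): 5.91°, 26.76°, 5.41°, 321.92°.
Largest gap = 321.92° ⇒ minimal covering band is its complement: 360° − 321.92° = 38.08°.
Band runs from +48.67° eastward to +86.75°.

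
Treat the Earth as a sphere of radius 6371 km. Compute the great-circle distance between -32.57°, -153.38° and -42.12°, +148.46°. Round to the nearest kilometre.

Δλ = 148.46 − -153.38 = 301.84°; wrapped into (−180°, 180°]: -58.16°.
Δφ = -42.12 − -32.57 = -9.55°.
a = sin²(Δφ/2) + cos φ₁ · cos φ₂ · sin²(Δλ/2) = 0.154592.
c = 2·atan2(√a, √(1−a)) = 0.80818 rad → d = 6371·c ≈ 5148.91 km.

5149 km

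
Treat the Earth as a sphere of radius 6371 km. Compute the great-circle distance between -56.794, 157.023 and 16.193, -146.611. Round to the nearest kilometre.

Δλ = -146.611 − 157.023 = -303.634°; wrapped into (−180°, 180°]: 56.366°.
Δφ = 16.193 − -56.794 = 72.987°.
a = sin²(Δφ/2) + cos φ₁ · cos φ₂ · sin²(Δλ/2) = 0.471017.
c = 2·atan2(√a, √(1−a)) = 1.51280 rad → d = 6371·c ≈ 9638.03 km.

9638 km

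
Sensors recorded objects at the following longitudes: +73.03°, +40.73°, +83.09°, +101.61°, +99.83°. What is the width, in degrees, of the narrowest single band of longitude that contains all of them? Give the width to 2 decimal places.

Sort the longitudes: +40.73°, +73.03°, +83.09°, +99.83°, +101.61°.
Eastward gaps between consecutive values (wrapping around): 32.30°, 10.06°, 16.74°, 1.78°, 299.12°.
Largest gap = 299.12° ⇒ minimal covering band is its complement: 360° − 299.12° = 60.88°.
Band runs from +40.73° eastward to +101.61°.

60.88°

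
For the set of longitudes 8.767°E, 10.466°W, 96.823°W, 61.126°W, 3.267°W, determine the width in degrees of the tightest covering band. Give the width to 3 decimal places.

105.590°

Sort the longitudes: -96.823°, -61.126°, -10.466°, -3.267°, +8.767°.
Eastward gaps between consecutive values (wrapping around): 35.697°, 50.660°, 7.199°, 12.034°, 254.410°.
Largest gap = 254.410° ⇒ minimal covering band is its complement: 360° − 254.410° = 105.590°.
Band runs from -96.823° eastward to +8.767°.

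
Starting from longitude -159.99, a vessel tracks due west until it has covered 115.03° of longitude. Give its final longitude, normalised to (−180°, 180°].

Start at -159.99°; shift −115.03° → -275.02°.
-275.02° lies outside (−180°, 180°]; add 360° → +84.98°.

+84.98°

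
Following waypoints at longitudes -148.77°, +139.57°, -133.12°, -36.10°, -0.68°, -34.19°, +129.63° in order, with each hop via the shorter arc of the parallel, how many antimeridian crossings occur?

Leg 1: -148.77° → +139.57°, shortest Δλ = -71.66° (west) — crosses 180°.
Leg 2: +139.57° → -133.12°, shortest Δλ = 87.31° (east) — crosses 180°.
Leg 3: -133.12° → -36.10°, shortest Δλ = 97.02° (east) — does not cross 180°.
Leg 4: -36.10° → -0.68°, shortest Δλ = 35.42° (east) — does not cross 180°.
Leg 5: -0.68° → -34.19°, shortest Δλ = -33.51° (west) — does not cross 180°.
Leg 6: -34.19° → +129.63°, shortest Δλ = 163.82° (east) — does not cross 180°.
Total crossings: 2.

2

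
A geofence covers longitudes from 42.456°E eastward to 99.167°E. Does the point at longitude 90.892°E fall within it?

Yes

Band width going east from +42.456° to +99.167°: ((99.167 − 42.456) mod 360) = 56.711°.
Offset of +90.892° east of the west edge: ((90.892 − 42.456) mod 360) = 48.436°.
48.436° ≤ 56.711° ⇒ inside.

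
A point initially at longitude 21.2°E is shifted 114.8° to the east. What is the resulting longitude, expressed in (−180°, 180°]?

Start at +21.2°; shift +114.8° → +136.0°.
+136.0° already lies in (−180°, 180°].

136.0°E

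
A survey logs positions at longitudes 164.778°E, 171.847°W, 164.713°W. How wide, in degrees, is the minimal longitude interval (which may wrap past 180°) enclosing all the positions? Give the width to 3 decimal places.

30.509°

Sort the longitudes: -171.847°, -164.713°, +164.778°.
Eastward gaps between consecutive values (wrapping around): 7.134°, 329.491°, 23.375°.
Largest gap = 329.491° ⇒ minimal covering band is its complement: 360° − 329.491° = 30.509°.
Band runs from +164.778° eastward to -164.713°, crossing the antimeridian.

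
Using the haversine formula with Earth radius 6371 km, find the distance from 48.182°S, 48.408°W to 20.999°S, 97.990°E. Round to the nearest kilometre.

11627 km

Δλ = 97.990 − -48.408 = 146.398°.
Δφ = -20.999 − -48.182 = 27.183°.
a = sin²(Δφ/2) + cos φ₁ · cos φ₂ · sin²(Δλ/2) = 0.625700.
c = 2·atan2(√a, √(1−a)) = 1.82492 rad → d = 6371·c ≈ 11626.59 km.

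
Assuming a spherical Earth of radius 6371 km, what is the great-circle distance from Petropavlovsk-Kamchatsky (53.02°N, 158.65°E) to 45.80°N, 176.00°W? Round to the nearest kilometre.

Δλ = -176.00 − 158.65 = -334.65°; wrapped into (−180°, 180°]: 25.35°.
Δφ = 45.80 − 53.02 = -7.22°.
a = sin²(Δφ/2) + cos φ₁ · cos φ₂ · sin²(Δλ/2) = 0.024155.
c = 2·atan2(√a, √(1−a)) = 0.31210 rad → d = 6371·c ≈ 1988.42 km.

1988 km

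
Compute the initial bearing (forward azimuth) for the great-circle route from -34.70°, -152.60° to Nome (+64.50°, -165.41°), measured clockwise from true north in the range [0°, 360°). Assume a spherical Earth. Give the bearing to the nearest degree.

Δλ = -165.41 − -152.60 = -12.81°.
θ = atan2( sin Δλ · cos φ₂ , cos φ₁ · sin φ₂ − sin φ₁ · cos φ₂ · cos Δλ )
  = atan2(-0.09545, 0.98104) = -5.557° → normalised to [0°, 360°): 354.443°.

354°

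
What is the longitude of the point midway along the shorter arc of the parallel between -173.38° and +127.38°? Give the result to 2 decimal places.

Signed shortest Δλ from -173.38° to +127.38° is -59.24°.
Midpoint longitude = -173.38° + (-59.24°)/2 = -173.38° − 29.62° = -203.00°.
Normalise into (−180°, 180°]: +157.00°.
(The naïve average (-173.38 + +127.38)/2 = -23.0° is on the wrong side of the globe.)

+157.00°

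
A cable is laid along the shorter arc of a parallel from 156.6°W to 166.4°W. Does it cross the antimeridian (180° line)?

Signed shortest Δλ = ((-166.4 − -156.6 + 180) mod 360) − 180 = -9.8°.
Going west by 9.8° from -156.6° reaches -166.4° without touching 180°.

No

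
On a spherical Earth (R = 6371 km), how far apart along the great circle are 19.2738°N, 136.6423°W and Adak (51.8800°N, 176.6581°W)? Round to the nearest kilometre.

5014 km

Δλ = -176.6581 − -136.6423 = -40.0158°.
Δφ = 51.8800 − 19.2738 = 32.6062°.
a = sin²(Δφ/2) + cos φ₁ · cos φ₂ · sin²(Δλ/2) = 0.147019.
c = 2·atan2(√a, √(1−a)) = 0.78702 rad → d = 6371·c ≈ 5014.08 km.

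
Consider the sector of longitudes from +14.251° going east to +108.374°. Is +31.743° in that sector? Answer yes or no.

Yes

Band width going east from +14.251° to +108.374°: ((108.374 − 14.251) mod 360) = 94.123°.
Offset of +31.743° east of the west edge: ((31.743 − 14.251) mod 360) = 17.492°.
17.492° ≤ 94.123° ⇒ inside.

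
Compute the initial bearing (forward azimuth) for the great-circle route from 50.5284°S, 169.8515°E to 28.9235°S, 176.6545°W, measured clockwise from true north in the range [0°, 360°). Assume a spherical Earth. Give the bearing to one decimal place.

30.3°

Δλ = -176.6545 − 169.8515 = -346.5060°; wrapped into (−180°, 180°]: 13.4940°.
θ = atan2( sin Δλ · cos φ₂ , cos φ₁ · sin φ₂ − sin φ₁ · cos φ₂ · cos Δλ )
  = atan2(0.20424, 0.34955) = 30.297° → normalised to [0°, 360°): 30.297°.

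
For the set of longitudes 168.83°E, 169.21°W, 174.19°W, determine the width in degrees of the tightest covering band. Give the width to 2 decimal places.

Sort the longitudes: -174.19°, -169.21°, +168.83°.
Eastward gaps between consecutive values (wrapping around): 4.98°, 338.04°, 16.98°.
Largest gap = 338.04° ⇒ minimal covering band is its complement: 360° − 338.04° = 21.96°.
Band runs from +168.83° eastward to -169.21°, crossing the antimeridian.

21.96°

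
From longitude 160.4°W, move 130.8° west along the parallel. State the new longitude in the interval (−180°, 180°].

68.8°E

Start at -160.4°; shift −130.8° → -291.2°.
-291.2° lies outside (−180°, 180°]; add 360° → +68.8°.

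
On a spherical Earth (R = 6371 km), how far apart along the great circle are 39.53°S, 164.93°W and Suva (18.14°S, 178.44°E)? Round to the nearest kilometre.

Δλ = 178.44 − -164.93 = 343.37°; wrapped into (−180°, 180°]: -16.63°.
Δφ = -18.14 − -39.53 = 21.39°.
a = sin²(Δφ/2) + cos φ₁ · cos φ₂ · sin²(Δλ/2) = 0.049769.
c = 2·atan2(√a, √(1−a)) = 0.44997 rad → d = 6371·c ≈ 2866.73 km.

2867 km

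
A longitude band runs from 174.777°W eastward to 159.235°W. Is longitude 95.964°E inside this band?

No

Band width going east from -174.777° to -159.235°: ((-159.235 − -174.777) mod 360) = 15.542°.
Offset of +95.964° east of the west edge: ((95.964 − -174.777) mod 360) = 270.741°.
270.741° > 15.542° ⇒ outside.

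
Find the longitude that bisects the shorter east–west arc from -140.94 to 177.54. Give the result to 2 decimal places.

Signed shortest Δλ from -140.94° to +177.54° is -41.52°.
Midpoint longitude = -140.94° + (-41.52°)/2 = -140.94° − 20.76° = -161.70°.
(The naïve average (-140.94 + +177.54)/2 = 18.3° is on the wrong side of the globe.)

-161.70°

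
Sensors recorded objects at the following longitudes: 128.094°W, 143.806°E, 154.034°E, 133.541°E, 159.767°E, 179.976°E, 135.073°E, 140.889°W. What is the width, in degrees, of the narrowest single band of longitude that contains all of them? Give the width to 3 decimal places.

98.365°

Sort the longitudes: -140.889°, -128.094°, +133.541°, +135.073°, +143.806°, +154.034°, +159.767°, +179.976°.
Eastward gaps between consecutive values (wrapping around): 12.795°, 261.635°, 1.532°, 8.733°, 10.228°, 5.733°, 20.209°, 39.135°.
Largest gap = 261.635° ⇒ minimal covering band is its complement: 360° − 261.635° = 98.365°.
Band runs from +133.541° eastward to -128.094°, crossing the antimeridian.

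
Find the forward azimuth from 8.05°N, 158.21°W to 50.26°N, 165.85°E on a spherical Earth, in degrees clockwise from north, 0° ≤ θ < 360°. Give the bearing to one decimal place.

Δλ = 165.85 − -158.21 = 324.06°; wrapped into (−180°, 180°]: -35.94°.
θ = atan2( sin Δλ · cos φ₂ , cos φ₁ · sin φ₂ − sin φ₁ · cos φ₂ · cos Δλ )
  = atan2(-0.37523, 0.68889) = -28.577° → normalised to [0°, 360°): 331.423°.

331.4°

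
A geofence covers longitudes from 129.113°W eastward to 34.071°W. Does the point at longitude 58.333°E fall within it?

Band width going east from -129.113° to -34.071°: ((-34.071 − -129.113) mod 360) = 95.042°.
Offset of +58.333° east of the west edge: ((58.333 − -129.113) mod 360) = 187.446°.
187.446° > 95.042° ⇒ outside.

No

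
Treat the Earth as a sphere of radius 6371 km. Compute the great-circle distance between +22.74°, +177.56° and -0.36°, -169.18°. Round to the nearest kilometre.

2942 km

Δλ = -169.18 − 177.56 = -346.74°; wrapped into (−180°, 180°]: 13.26°.
Δφ = -0.36 − 22.74 = -23.10°.
a = sin²(Δφ/2) + cos φ₁ · cos φ₂ · sin²(Δλ/2) = 0.052383.
c = 2·atan2(√a, √(1−a)) = 0.46184 rad → d = 6371·c ≈ 2942.39 km.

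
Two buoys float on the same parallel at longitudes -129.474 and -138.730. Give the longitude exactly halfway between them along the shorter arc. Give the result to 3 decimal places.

-134.102°

Signed shortest Δλ from -129.474° to -138.730° is -9.256°.
Midpoint longitude = -129.474° + (-9.256°)/2 = -129.474° − 4.628° = -134.102°.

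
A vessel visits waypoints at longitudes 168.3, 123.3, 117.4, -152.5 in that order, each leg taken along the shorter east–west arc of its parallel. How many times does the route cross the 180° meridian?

1

Leg 1: +168.3° → +123.3°, shortest Δλ = -45.0° (west) — does not cross 180°.
Leg 2: +123.3° → +117.4°, shortest Δλ = -5.9° (west) — does not cross 180°.
Leg 3: +117.4° → -152.5°, shortest Δλ = 90.1° (east) — crosses 180°.
Total crossings: 1.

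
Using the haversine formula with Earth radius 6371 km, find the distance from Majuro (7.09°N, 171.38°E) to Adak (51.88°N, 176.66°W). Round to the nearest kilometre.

Δλ = -176.66 − 171.38 = -348.04°; wrapped into (−180°, 180°]: 11.96°.
Δφ = 51.88 − 7.09 = 44.79°.
a = sin²(Δφ/2) + cos φ₁ · cos φ₂ · sin²(Δλ/2) = 0.151802.
c = 2·atan2(√a, √(1−a)) = 0.80043 rad → d = 6371·c ≈ 5099.56 km.

5100 km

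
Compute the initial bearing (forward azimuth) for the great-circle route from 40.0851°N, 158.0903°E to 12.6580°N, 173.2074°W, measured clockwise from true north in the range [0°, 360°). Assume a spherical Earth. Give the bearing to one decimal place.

129.3°

Δλ = -173.2074 − 158.0903 = -331.2977°; wrapped into (−180°, 180°]: 28.7023°.
θ = atan2( sin Δλ · cos φ₂ , cos φ₁ · sin φ₂ − sin φ₁ · cos φ₂ · cos Δλ )
  = atan2(0.46859, -0.38342) = 129.292° → normalised to [0°, 360°): 129.292°.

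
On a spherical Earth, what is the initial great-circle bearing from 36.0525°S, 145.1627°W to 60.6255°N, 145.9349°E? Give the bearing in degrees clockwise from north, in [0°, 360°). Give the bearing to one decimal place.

Δλ = 145.9349 − -145.1627 = 291.0976°; wrapped into (−180°, 180°]: -68.9024°.
θ = atan2( sin Δλ · cos φ₂ , cos φ₁ · sin φ₂ − sin φ₁ · cos φ₂ · cos Δλ )
  = atan2(-0.45764, 0.80845) = -29.513° → normalised to [0°, 360°): 330.487°.

330.5°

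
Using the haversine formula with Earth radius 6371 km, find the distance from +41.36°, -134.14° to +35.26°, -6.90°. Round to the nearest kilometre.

9940 km

Δλ = -6.90 − -134.14 = 127.24°.
Δφ = 35.26 − 41.36 = -6.10°.
a = sin²(Δφ/2) + cos φ₁ · cos φ₂ · sin²(Δλ/2) = 0.494709.
c = 2·atan2(√a, √(1−a)) = 1.56021 rad → d = 6371·c ≈ 9940.13 km.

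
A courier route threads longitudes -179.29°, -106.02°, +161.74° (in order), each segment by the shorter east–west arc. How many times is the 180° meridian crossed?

1

Leg 1: -179.29° → -106.02°, shortest Δλ = 73.27° (east) — does not cross 180°.
Leg 2: -106.02° → +161.74°, shortest Δλ = -92.24° (west) — crosses 180°.
Total crossings: 1.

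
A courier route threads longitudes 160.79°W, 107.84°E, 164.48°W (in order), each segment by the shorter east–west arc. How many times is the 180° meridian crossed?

Leg 1: -160.79° → +107.84°, shortest Δλ = -91.37° (west) — crosses 180°.
Leg 2: +107.84° → -164.48°, shortest Δλ = 87.68° (east) — crosses 180°.
Total crossings: 2.

2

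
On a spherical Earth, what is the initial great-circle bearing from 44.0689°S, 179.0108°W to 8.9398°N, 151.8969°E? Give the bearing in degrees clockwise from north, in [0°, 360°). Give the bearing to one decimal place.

326.0°

Δλ = 151.8969 − -179.0108 = 330.9077°; wrapped into (−180°, 180°]: -29.0923°.
θ = atan2( sin Δλ · cos φ₂ , cos φ₁ · sin φ₂ − sin φ₁ · cos φ₂ · cos Δλ )
  = atan2(-0.48031, 0.71204) = -34.002° → normalised to [0°, 360°): 325.998°.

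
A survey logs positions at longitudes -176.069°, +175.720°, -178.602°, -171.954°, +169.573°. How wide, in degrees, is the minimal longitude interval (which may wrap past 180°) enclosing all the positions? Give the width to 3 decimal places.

18.473°

Sort the longitudes: -178.602°, -176.069°, -171.954°, +169.573°, +175.720°.
Eastward gaps between consecutive values (wrapping around): 2.533°, 4.115°, 341.527°, 6.147°, 5.678°.
Largest gap = 341.527° ⇒ minimal covering band is its complement: 360° − 341.527° = 18.473°.
Band runs from +169.573° eastward to -171.954°, crossing the antimeridian.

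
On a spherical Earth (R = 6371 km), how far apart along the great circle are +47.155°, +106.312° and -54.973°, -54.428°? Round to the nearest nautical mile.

9947 nmi

Δλ = -54.428 − 106.312 = -160.740°.
Δφ = -54.973 − 47.155 = -102.128°.
a = sin²(Δφ/2) + cos φ₁ · cos φ₂ · sin²(Δλ/2) = 0.984430.
c = 2·atan2(√a, √(1−a)) = 2.89138 rad → d = 6371·c ≈ 18421.00 km ≈ 9946.54 nmi.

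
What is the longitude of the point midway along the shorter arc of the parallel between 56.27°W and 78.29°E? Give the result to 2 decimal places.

11.01°E

Signed shortest Δλ from -56.27° to +78.29° is +134.56°.
Midpoint longitude = -56.27° + (+134.56°)/2 = -56.27° + 67.28° = +11.01°.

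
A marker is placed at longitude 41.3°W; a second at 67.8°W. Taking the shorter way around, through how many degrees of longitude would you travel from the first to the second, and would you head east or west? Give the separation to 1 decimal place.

26.5° west

Raw difference: -67.8 − -41.3 = -26.5°.
Normalise into (−180°, 180°]: -26.5° stays -26.5°.
Negative ⇒ the second point lies to the west; separation 26.5°.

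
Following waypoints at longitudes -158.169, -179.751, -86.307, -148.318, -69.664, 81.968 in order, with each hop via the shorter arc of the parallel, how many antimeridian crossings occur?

Leg 1: -158.169° → -179.751°, shortest Δλ = -21.582° (west) — does not cross 180°.
Leg 2: -179.751° → -86.307°, shortest Δλ = 93.444° (east) — does not cross 180°.
Leg 3: -86.307° → -148.318°, shortest Δλ = -62.011° (west) — does not cross 180°.
Leg 4: -148.318° → -69.664°, shortest Δλ = 78.654° (east) — does not cross 180°.
Leg 5: -69.664° → +81.968°, shortest Δλ = 151.632° (east) — does not cross 180°.
Total crossings: 0.

0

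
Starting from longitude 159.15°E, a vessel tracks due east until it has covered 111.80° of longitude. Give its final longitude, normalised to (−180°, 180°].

89.05°W

Start at +159.15°; shift +111.80° → +270.95°.
+270.95° lies outside (−180°, 180°]; subtract 360° → -89.05°.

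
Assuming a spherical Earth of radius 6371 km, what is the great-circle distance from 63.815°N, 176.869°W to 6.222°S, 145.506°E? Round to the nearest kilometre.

8397 km

Δλ = 145.506 − -176.869 = 322.375°; wrapped into (−180°, 180°]: -37.625°.
Δφ = -6.222 − 63.815 = -70.037°.
a = sin²(Δφ/2) + cos φ₁ · cos φ₂ · sin²(Δλ/2) = 0.374910.
c = 2·atan2(√a, √(1−a)) = 1.31793 rad → d = 6371·c ≈ 8396.53 km.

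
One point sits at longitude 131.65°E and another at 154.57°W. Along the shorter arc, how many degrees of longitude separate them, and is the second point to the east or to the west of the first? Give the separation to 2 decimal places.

Raw difference: -154.57 − 131.65 = -286.22°.
Normalise into (−180°, 180°]: -286.22° + 360° = 73.78°.
Positive ⇒ the second point lies to the east; separation 73.78°.

73.78° east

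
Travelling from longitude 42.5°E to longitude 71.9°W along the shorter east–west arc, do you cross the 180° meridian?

No

Signed shortest Δλ = ((-71.9 − 42.5 + 180) mod 360) − 180 = -114.4°.
Going west by 114.4° from +42.5° reaches -71.9° without touching 180°.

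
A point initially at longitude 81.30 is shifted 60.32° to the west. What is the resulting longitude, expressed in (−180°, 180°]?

Start at +81.30°; shift −60.32° → +20.98°.
+20.98° already lies in (−180°, 180°].

+20.98°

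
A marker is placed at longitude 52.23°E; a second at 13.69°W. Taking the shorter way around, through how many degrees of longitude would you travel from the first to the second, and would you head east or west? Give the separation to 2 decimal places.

65.92° west

Raw difference: -13.69 − 52.23 = -65.92°.
Normalise into (−180°, 180°]: -65.92° stays -65.92°.
Negative ⇒ the second point lies to the west; separation 65.92°.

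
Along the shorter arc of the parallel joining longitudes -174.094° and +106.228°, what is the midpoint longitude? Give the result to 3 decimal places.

Signed shortest Δλ from -174.094° to +106.228° is -79.678°.
Midpoint longitude = -174.094° + (-79.678°)/2 = -174.094° − 39.839° = -213.933°.
Normalise into (−180°, 180°]: +146.067°.
(The naïve average (-174.094 + +106.228)/2 = -33.933° is on the wrong side of the globe.)

+146.067°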